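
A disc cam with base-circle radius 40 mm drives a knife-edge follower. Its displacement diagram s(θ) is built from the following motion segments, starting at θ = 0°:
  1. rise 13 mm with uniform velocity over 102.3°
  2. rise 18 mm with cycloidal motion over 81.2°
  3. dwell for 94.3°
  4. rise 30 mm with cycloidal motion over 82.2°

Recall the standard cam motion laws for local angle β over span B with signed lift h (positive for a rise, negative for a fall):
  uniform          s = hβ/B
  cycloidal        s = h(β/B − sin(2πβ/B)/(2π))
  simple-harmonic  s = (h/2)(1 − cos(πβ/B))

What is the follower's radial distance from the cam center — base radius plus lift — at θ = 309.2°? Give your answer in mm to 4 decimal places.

seg 1 [0°–102.3°] uniform, h=13: full span → s += 13 → s = 13.0000
seg 2 [102.3°–183.5°] cycloidal, h=18: full span → s += 18 → s = 31.0000
seg 3 [183.5°–277.8°] dwell: s stays 31.0000
seg 4 [277.8°–360°] cycloidal, h=30: θ=309.2° here. β=31.4, B=82.2. 30·(0.3820 − sin(2π·0.3820)/(2π)) = 8.2353 → s = 39.2353
radial distance = base radius + s = 40 + 39.2353 = 79.2353

79.2353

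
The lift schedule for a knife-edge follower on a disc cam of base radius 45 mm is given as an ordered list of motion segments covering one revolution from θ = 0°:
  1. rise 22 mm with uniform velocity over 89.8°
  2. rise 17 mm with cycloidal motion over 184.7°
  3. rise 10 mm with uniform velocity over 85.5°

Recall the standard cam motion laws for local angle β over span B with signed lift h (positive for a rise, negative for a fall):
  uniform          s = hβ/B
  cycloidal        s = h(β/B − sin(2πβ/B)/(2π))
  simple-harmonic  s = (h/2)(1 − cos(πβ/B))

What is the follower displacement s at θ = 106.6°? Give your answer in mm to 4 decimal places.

seg 1 [0°–89.8°] uniform, h=22: full span → s += 22 → s = 22.0000
seg 2 [89.8°–274.5°] cycloidal, h=17: θ=106.6° here. β=16.8, B=184.7. 17·(0.0910 − sin(2π·0.0910)/(2π)) = 0.0828 → s = 22.0828

22.0828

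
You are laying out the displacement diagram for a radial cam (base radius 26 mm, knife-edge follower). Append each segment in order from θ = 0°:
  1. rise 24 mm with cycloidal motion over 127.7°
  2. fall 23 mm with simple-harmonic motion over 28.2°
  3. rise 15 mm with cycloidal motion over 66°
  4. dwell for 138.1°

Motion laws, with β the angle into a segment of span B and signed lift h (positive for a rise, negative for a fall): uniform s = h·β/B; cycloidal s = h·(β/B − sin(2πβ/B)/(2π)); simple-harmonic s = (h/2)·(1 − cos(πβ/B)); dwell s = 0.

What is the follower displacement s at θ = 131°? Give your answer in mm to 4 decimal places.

seg 1 [0°–127.7°] cycloidal, h=24: full span → s += 24 → s = 24.0000
seg 2 [127.7°–155.9°] simple-harmonic, h=-23: θ=131° here. β=3.3, B=28.2. -23/2·(1 − cos(π·0.1170)) = -0.7684 → s = 23.2316

23.2316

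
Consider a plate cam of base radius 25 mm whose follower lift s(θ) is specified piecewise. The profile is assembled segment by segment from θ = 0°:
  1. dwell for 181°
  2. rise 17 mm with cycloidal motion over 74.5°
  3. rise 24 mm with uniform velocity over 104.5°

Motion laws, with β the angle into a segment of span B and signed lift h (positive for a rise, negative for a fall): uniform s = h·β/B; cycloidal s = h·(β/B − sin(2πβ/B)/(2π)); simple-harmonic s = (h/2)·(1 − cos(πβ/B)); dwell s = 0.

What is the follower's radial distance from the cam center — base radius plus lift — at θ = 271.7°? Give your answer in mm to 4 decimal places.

seg 1 [0°–181°] dwell: s stays 0.0000
seg 2 [181°–255.5°] cycloidal, h=17: full span → s += 17 → s = 17.0000
seg 3 [255.5°–360°] uniform, h=24: θ=271.7° here. β=16.2, B=104.5. 24·16.2/104.5 = 3.7206 → s = 20.7206
radial distance = base radius + s = 25 + 20.7206 = 45.7206

45.7206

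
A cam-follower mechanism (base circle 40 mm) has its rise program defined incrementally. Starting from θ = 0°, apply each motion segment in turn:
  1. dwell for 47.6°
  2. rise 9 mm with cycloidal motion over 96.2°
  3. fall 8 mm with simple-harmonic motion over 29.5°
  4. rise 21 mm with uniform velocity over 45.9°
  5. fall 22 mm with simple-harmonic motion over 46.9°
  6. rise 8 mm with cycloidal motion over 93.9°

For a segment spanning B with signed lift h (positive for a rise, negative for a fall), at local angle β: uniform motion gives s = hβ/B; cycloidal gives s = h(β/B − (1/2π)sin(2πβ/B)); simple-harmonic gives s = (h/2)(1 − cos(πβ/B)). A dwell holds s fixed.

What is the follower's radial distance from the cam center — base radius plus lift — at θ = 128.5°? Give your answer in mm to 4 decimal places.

seg 1 [0°–47.6°] dwell: s stays 0.0000
seg 2 [47.6°–143.8°] cycloidal, h=9: θ=128.5° here. β=80.9, B=96.2. 9·(0.8410 − sin(2π·0.8410)/(2π)) = 8.7734 → s = 8.7734
radial distance = base radius + s = 40 + 8.7734 = 48.7734

48.7734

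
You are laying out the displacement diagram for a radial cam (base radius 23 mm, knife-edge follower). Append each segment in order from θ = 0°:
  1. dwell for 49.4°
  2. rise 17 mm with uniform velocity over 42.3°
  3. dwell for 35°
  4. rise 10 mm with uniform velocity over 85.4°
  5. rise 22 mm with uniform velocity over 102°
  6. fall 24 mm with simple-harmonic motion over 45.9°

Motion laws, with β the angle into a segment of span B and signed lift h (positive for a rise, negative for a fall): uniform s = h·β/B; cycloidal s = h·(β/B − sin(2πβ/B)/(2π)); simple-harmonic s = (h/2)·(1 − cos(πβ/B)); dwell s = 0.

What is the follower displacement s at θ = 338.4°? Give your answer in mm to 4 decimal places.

seg 1 [0°–49.4°] dwell: s stays 0.0000
seg 2 [49.4°–91.7°] uniform, h=17: full span → s += 17 → s = 17.0000
seg 3 [91.7°–126.7°] dwell: s stays 17.0000
seg 4 [126.7°–212.1°] uniform, h=10: full span → s += 10 → s = 27.0000
seg 5 [212.1°–314.1°] uniform, h=22: full span → s += 22 → s = 49.0000
seg 6 [314.1°–360°] simple-harmonic, h=-24: θ=338.4° here. β=24.3, B=45.9. -24/2·(1 − cos(π·0.5294)) = -13.1072 → s = 35.8928

35.8928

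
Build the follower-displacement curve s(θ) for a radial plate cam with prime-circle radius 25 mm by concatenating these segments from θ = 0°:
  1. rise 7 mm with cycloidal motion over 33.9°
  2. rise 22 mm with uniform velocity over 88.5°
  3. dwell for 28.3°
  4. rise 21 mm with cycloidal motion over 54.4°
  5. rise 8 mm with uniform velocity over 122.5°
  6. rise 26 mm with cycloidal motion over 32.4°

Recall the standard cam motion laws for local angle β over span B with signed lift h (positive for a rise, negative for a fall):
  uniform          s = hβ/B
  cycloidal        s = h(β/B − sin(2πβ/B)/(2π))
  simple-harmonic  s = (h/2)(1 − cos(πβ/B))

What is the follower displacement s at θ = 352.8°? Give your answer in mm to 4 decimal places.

seg 1 [0°–33.9°] cycloidal, h=7: full span → s += 7 → s = 7.0000
seg 2 [33.9°–122.4°] uniform, h=22: full span → s += 22 → s = 29.0000
seg 3 [122.4°–150.7°] dwell: s stays 29.0000
seg 4 [150.7°–205.1°] cycloidal, h=21: full span → s += 21 → s = 50.0000
seg 5 [205.1°–327.6°] uniform, h=8: full span → s += 8 → s = 58.0000
seg 6 [327.6°–360°] cycloidal, h=26: θ=352.8° here. β=25.2, B=32.4. 26·(0.7778 − sin(2π·0.7778)/(2π)) = 24.2974 → s = 82.2974

82.2974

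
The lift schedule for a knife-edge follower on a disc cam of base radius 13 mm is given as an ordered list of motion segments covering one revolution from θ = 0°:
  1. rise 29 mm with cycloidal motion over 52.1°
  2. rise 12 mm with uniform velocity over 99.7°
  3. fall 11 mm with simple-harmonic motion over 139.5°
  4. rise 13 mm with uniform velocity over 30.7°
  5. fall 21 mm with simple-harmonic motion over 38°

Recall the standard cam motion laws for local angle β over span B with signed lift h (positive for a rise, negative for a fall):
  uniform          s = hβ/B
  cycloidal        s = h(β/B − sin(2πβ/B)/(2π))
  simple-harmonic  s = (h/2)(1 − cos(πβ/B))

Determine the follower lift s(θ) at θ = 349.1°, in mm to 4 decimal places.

seg 1 [0°–52.1°] cycloidal, h=29: full span → s += 29 → s = 29.0000
seg 2 [52.1°–151.8°] uniform, h=12: full span → s += 12 → s = 41.0000
seg 3 [151.8°–291.3°] simple-harmonic, h=-11: full span → s += -11 → s = 30.0000
seg 4 [291.3°–322°] uniform, h=13: full span → s += 13 → s = 43.0000
seg 5 [322°–360°] simple-harmonic, h=-21: θ=349.1° here. β=27.1, B=38. -21/2·(1 − cos(π·0.7132)) = -17.0175 → s = 25.9825

25.9825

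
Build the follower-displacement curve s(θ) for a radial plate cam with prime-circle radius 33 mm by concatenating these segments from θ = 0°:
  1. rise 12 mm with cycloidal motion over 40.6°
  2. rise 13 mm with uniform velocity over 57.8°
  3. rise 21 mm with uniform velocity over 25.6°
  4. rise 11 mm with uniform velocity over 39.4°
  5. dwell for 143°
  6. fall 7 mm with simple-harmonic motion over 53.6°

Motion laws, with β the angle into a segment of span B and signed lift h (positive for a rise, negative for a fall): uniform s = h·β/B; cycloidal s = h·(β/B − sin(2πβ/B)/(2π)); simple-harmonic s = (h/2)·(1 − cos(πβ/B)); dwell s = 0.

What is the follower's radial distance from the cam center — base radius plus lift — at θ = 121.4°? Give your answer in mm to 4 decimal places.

seg 1 [0°–40.6°] cycloidal, h=12: full span → s += 12 → s = 12.0000
seg 2 [40.6°–98.4°] uniform, h=13: full span → s += 13 → s = 25.0000
seg 3 [98.4°–124°] uniform, h=21: θ=121.4° here. β=23, B=25.6. 21·23/25.6 = 18.8672 → s = 43.8672
radial distance = base radius + s = 33 + 43.8672 = 76.8672

76.8672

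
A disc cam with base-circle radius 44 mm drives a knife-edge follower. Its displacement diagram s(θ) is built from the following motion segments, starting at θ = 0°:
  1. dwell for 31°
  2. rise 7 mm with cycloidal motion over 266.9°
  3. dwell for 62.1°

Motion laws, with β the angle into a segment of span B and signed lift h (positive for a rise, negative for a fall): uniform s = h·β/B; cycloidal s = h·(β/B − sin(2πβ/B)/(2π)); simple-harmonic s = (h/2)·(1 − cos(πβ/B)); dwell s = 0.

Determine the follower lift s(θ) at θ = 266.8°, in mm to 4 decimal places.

seg 1 [0°–31°] dwell: s stays 0.0000
seg 2 [31°–297.9°] cycloidal, h=7: θ=266.8° here. β=235.8, B=266.9. 7·(0.8835 − sin(2π·0.8835)/(2π)) = 6.9291 → s = 6.9291

6.9291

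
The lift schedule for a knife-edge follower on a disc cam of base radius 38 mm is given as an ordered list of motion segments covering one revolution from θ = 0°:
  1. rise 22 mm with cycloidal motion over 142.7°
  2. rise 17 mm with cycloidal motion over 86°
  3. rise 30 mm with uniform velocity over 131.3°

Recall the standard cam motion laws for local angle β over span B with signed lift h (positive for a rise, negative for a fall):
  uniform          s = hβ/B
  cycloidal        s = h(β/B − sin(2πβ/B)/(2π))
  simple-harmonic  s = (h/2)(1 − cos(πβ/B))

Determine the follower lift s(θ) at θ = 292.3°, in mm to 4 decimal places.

seg 1 [0°–142.7°] cycloidal, h=22: full span → s += 22 → s = 22.0000
seg 2 [142.7°–228.7°] cycloidal, h=17: full span → s += 17 → s = 39.0000
seg 3 [228.7°–360°] uniform, h=30: θ=292.3° here. β=63.6, B=131.3. 30·63.6/131.3 = 14.5316 → s = 53.5316

53.5316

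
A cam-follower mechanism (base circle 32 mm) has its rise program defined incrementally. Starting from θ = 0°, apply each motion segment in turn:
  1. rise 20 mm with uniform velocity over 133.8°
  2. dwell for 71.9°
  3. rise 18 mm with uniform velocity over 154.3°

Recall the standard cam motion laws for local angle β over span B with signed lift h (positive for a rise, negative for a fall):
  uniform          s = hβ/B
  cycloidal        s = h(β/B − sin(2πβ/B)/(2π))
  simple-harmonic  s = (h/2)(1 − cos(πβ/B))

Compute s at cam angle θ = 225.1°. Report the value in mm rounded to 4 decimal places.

seg 1 [0°–133.8°] uniform, h=20: full span → s += 20 → s = 20.0000
seg 2 [133.8°–205.7°] dwell: s stays 20.0000
seg 3 [205.7°–360°] uniform, h=18: θ=225.1° here. β=19.4, B=154.3. 18·19.4/154.3 = 2.2631 → s = 22.2631

22.2631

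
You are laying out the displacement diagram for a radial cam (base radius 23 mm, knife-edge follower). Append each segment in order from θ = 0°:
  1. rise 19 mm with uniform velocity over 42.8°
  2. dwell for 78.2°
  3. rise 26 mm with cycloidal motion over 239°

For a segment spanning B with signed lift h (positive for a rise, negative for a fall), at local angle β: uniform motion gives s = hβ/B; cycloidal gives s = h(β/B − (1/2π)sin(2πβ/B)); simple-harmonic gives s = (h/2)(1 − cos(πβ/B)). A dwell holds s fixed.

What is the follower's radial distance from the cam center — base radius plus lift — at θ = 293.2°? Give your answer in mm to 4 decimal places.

seg 1 [0°–42.8°] uniform, h=19: full span → s += 19 → s = 19.0000
seg 2 [42.8°–121°] dwell: s stays 19.0000
seg 3 [121°–360°] cycloidal, h=26: θ=293.2° here. β=172.2, B=239. 26·(0.7205 − sin(2π·0.7205)/(2π)) = 22.8002 → s = 41.8002
radial distance = base radius + s = 23 + 41.8002 = 64.8002

64.8002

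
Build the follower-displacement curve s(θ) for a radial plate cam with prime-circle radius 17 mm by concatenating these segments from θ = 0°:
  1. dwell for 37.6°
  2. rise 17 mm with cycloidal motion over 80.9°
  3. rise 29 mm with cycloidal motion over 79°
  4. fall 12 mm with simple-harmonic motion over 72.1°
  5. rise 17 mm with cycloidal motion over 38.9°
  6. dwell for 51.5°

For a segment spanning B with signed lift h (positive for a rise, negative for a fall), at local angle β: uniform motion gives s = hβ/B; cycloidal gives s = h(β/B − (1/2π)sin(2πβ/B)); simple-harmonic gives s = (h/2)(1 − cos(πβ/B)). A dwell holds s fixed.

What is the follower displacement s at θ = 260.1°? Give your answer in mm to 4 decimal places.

seg 1 [0°–37.6°] dwell: s stays 0.0000
seg 2 [37.6°–118.5°] cycloidal, h=17: full span → s += 17 → s = 17.0000
seg 3 [118.5°–197.5°] cycloidal, h=29: full span → s += 29 → s = 46.0000
seg 4 [197.5°–269.6°] simple-harmonic, h=-12: θ=260.1° here. β=62.6, B=72.1. -12/2·(1 − cos(π·0.8682)) = -11.4933 → s = 34.5067

34.5067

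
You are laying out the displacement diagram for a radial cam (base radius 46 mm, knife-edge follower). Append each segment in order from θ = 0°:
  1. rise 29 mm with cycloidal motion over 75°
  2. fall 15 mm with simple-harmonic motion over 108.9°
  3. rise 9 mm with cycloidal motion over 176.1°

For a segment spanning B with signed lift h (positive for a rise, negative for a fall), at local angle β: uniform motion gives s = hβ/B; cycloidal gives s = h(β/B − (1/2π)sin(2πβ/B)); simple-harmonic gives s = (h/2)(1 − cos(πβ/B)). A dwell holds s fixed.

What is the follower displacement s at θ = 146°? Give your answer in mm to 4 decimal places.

seg 1 [0°–75°] cycloidal, h=29: full span → s += 29 → s = 29.0000
seg 2 [75°–183.9°] simple-harmonic, h=-15: θ=146° here. β=71, B=108.9. -15/2·(1 − cos(π·0.6520)) = -10.9463 → s = 18.0537

18.0537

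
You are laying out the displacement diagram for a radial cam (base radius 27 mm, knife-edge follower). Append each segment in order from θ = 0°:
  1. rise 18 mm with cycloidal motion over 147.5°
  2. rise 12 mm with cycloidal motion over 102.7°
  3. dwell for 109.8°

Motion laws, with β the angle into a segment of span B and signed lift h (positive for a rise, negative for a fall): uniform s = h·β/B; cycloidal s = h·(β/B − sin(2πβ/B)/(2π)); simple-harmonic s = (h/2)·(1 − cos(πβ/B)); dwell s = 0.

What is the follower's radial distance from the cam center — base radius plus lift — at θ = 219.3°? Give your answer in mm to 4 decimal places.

seg 1 [0°–147.5°] cycloidal, h=18: full span → s += 18 → s = 18.0000
seg 2 [147.5°–250.2°] cycloidal, h=12: θ=219.3° here. β=71.8, B=102.7. 12·(0.6991 − sin(2π·0.6991)/(2π)) = 10.2026 → s = 28.2026
radial distance = base radius + s = 27 + 28.2026 = 55.2026

55.2026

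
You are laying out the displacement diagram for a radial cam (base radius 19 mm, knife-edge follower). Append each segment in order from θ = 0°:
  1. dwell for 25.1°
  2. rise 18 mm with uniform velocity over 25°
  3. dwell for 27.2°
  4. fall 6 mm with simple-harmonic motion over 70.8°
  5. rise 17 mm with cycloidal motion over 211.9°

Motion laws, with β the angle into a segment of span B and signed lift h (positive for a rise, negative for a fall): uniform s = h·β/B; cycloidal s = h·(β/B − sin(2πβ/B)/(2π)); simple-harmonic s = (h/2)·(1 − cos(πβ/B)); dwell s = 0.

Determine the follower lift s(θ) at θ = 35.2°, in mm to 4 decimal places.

seg 1 [0°–25.1°] dwell: s stays 0.0000
seg 2 [25.1°–50.1°] uniform, h=18: θ=35.2° here. β=10.1, B=25. 18·10.1/25 = 7.2720 → s = 7.2720

7.2720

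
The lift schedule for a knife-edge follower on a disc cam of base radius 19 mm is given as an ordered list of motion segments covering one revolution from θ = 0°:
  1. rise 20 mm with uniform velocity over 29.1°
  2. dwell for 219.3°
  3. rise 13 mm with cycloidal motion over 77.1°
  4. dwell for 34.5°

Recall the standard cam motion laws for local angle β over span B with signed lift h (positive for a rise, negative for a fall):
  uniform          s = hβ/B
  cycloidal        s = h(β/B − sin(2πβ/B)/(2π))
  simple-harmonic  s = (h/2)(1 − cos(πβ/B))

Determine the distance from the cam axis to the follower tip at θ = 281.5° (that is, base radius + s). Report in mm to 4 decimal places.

seg 1 [0°–29.1°] uniform, h=20: full span → s += 20 → s = 20.0000
seg 2 [29.1°–248.4°] dwell: s stays 20.0000
seg 3 [248.4°–325.5°] cycloidal, h=13: θ=281.5° here. β=33.1, B=77.1. 13·(0.4293 − sin(2π·0.4293)/(2π)) = 4.6920 → s = 24.6920
radial distance = base radius + s = 19 + 24.6920 = 43.6920

43.6920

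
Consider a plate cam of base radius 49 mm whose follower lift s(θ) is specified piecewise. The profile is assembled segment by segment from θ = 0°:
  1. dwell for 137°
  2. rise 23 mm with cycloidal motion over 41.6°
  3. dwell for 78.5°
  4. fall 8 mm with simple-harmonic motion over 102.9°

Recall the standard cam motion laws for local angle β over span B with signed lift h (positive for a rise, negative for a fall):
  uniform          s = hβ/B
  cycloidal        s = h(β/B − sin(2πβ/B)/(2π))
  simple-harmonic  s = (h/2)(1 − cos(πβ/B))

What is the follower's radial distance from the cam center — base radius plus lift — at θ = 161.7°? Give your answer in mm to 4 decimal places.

seg 1 [0°–137°] dwell: s stays 0.0000
seg 2 [137°–178.6°] cycloidal, h=23: θ=161.7° here. β=24.7, B=41.6. 23·(0.5937 − sin(2π·0.5937)/(2π)) = 15.6900 → s = 15.6900
radial distance = base radius + s = 49 + 15.6900 = 64.6900

64.6900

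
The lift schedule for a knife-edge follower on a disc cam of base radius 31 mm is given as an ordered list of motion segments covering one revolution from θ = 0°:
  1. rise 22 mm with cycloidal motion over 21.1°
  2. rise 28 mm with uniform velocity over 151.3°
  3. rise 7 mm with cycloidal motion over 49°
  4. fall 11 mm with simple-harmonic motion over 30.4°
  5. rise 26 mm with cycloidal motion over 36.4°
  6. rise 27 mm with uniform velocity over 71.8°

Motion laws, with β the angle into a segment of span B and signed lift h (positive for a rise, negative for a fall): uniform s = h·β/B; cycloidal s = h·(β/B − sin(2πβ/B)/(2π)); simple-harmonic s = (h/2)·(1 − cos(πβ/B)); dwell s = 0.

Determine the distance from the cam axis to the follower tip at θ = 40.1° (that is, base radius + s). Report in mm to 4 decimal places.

seg 1 [0°–21.1°] cycloidal, h=22: full span → s += 22 → s = 22.0000
seg 2 [21.1°–172.4°] uniform, h=28: θ=40.1° here. β=19, B=151.3. 28·19/151.3 = 3.5162 → s = 25.5162
radial distance = base radius + s = 31 + 25.5162 = 56.5162

56.5162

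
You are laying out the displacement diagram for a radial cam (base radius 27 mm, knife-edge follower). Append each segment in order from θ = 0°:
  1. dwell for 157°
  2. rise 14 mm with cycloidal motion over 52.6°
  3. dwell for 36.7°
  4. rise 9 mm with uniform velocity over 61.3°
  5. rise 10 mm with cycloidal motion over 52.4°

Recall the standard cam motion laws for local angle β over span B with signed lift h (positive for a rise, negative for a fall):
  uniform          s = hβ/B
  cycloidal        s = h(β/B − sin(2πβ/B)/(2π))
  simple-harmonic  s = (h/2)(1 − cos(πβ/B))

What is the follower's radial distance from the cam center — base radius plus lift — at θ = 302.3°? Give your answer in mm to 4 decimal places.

seg 1 [0°–157°] dwell: s stays 0.0000
seg 2 [157°–209.6°] cycloidal, h=14: full span → s += 14 → s = 14.0000
seg 3 [209.6°–246.3°] dwell: s stays 14.0000
seg 4 [246.3°–307.6°] uniform, h=9: θ=302.3° here. β=56, B=61.3. 9·56/61.3 = 8.2219 → s = 22.2219
radial distance = base radius + s = 27 + 22.2219 = 49.2219

49.2219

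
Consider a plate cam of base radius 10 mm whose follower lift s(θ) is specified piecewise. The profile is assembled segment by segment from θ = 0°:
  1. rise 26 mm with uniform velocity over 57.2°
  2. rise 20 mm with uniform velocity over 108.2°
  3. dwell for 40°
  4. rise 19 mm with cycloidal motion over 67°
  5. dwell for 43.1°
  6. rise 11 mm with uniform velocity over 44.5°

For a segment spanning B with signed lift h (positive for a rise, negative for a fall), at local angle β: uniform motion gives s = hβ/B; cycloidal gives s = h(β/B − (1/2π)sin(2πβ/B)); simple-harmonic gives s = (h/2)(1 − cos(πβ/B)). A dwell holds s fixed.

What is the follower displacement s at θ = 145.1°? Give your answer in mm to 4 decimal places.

seg 1 [0°–57.2°] uniform, h=26: full span → s += 26 → s = 26.0000
seg 2 [57.2°–165.4°] uniform, h=20: θ=145.1° here. β=87.9, B=108.2. 20·87.9/108.2 = 16.2477 → s = 42.2477

42.2477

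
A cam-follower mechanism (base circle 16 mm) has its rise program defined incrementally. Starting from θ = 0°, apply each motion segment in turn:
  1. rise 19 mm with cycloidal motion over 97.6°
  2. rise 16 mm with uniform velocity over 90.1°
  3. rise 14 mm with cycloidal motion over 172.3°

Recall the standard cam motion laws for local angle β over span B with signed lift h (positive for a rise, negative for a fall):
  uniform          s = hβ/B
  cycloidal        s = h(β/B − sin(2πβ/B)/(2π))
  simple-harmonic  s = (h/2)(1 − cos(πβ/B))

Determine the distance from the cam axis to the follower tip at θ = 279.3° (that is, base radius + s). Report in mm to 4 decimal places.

seg 1 [0°–97.6°] cycloidal, h=19: full span → s += 19 → s = 19.0000
seg 2 [97.6°–187.7°] uniform, h=16: full span → s += 16 → s = 35.0000
seg 3 [187.7°–360°] cycloidal, h=14: θ=279.3° here. β=91.6, B=172.3. 14·(0.5316 − sin(2π·0.5316)/(2π)) = 7.8828 → s = 42.8828
radial distance = base radius + s = 16 + 42.8828 = 58.8828

58.8828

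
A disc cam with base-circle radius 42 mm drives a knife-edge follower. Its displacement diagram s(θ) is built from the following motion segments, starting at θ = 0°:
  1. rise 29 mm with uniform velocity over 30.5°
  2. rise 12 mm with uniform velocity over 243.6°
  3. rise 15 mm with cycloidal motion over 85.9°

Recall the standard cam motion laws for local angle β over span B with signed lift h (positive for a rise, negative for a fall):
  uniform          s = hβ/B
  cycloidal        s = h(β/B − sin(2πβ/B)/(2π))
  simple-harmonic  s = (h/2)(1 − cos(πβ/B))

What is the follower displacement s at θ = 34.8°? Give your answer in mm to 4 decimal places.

seg 1 [0°–30.5°] uniform, h=29: full span → s += 29 → s = 29.0000
seg 2 [30.5°–274.1°] uniform, h=12: θ=34.8° here. β=4.3, B=243.6. 12·4.3/243.6 = 0.2118 → s = 29.2118

29.2118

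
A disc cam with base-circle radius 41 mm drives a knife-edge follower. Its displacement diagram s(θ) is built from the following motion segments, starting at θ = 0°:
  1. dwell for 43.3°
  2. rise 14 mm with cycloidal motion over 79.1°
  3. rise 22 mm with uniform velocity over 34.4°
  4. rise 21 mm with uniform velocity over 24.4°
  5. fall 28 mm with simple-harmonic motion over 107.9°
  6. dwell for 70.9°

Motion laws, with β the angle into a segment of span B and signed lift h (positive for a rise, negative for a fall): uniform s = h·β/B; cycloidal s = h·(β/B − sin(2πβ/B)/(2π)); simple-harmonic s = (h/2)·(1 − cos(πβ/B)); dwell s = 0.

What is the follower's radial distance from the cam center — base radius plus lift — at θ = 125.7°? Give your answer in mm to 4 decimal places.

seg 1 [0°–43.3°] dwell: s stays 0.0000
seg 2 [43.3°–122.4°] cycloidal, h=14: full span → s += 14 → s = 14.0000
seg 3 [122.4°–156.8°] uniform, h=22: θ=125.7° here. β=3.3, B=34.4. 22·3.3/34.4 = 2.1105 → s = 16.1105
radial distance = base radius + s = 41 + 16.1105 = 57.1105

57.1105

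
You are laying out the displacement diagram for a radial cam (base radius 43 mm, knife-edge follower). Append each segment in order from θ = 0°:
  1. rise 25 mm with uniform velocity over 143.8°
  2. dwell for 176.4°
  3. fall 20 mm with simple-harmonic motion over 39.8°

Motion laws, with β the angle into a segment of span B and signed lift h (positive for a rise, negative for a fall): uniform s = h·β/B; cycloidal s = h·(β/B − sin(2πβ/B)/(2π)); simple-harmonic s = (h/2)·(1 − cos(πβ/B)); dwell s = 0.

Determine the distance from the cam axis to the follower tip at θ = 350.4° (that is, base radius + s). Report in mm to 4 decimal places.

seg 1 [0°–143.8°] uniform, h=25: full span → s += 25 → s = 25.0000
seg 2 [143.8°–320.2°] dwell: s stays 25.0000
seg 3 [320.2°–360°] simple-harmonic, h=-20: θ=350.4° here. β=30.2, B=39.8. -20/2·(1 − cos(π·0.7588)) = -17.2637 → s = 7.7363
radial distance = base radius + s = 43 + 7.7363 = 50.7363

50.7363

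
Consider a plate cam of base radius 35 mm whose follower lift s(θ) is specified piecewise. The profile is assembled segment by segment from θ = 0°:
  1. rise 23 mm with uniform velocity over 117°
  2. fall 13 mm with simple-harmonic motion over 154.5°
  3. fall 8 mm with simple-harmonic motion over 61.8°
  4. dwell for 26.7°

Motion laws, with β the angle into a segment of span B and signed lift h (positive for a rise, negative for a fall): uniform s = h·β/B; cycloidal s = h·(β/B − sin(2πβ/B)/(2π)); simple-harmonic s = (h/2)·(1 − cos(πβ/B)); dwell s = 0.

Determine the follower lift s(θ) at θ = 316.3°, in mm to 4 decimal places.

seg 1 [0°–117°] uniform, h=23: full span → s += 23 → s = 23.0000
seg 2 [117°–271.5°] simple-harmonic, h=-13: full span → s += -13 → s = 10.0000
seg 3 [271.5°–333.3°] simple-harmonic, h=-8: θ=316.3° here. β=44.8, B=61.8. -8/2·(1 − cos(π·0.7249)) = -6.5970 → s = 3.4030

3.4030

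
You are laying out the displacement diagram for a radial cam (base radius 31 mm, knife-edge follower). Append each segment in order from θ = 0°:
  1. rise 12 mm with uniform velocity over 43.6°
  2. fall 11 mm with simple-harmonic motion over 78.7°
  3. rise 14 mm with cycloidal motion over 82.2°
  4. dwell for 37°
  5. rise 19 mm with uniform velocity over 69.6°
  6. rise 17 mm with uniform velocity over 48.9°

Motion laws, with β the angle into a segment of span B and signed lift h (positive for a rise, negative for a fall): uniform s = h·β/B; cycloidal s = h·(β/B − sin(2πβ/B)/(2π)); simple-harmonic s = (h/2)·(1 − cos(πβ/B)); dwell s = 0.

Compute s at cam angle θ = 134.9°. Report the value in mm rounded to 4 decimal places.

seg 1 [0°–43.6°] uniform, h=12: full span → s += 12 → s = 12.0000
seg 2 [43.6°–122.3°] simple-harmonic, h=-11: full span → s += -11 → s = 1.0000
seg 3 [122.3°–204.5°] cycloidal, h=14: θ=134.9° here. β=12.6, B=82.2. 14·(0.1533 − sin(2π·0.1533)/(2π)) = 0.3167 → s = 1.3167

1.3167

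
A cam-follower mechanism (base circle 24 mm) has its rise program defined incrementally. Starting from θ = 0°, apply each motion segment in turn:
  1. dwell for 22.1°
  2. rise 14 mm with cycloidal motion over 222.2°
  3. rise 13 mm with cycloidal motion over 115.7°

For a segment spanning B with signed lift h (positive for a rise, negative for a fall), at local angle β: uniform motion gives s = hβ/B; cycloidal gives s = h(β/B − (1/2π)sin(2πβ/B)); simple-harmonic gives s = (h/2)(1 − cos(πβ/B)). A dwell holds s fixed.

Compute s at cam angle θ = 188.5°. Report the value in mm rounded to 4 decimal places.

seg 1 [0°–22.1°] dwell: s stays 0.0000
seg 2 [22.1°–244.3°] cycloidal, h=14: θ=188.5° here. β=166.4, B=222.2. 14·(0.7489 − sin(2π·0.7489)/(2π)) = 12.7124 → s = 12.7124

12.7124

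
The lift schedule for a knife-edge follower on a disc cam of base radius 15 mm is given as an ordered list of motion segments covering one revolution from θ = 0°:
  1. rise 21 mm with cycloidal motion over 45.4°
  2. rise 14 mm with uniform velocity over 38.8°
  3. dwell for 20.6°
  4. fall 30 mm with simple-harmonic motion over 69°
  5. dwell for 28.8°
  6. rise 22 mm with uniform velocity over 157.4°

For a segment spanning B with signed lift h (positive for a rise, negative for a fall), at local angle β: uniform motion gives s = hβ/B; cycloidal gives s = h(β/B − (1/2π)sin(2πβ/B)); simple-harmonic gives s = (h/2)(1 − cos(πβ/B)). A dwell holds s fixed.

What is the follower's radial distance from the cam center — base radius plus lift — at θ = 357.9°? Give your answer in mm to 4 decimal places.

seg 1 [0°–45.4°] cycloidal, h=21: full span → s += 21 → s = 21.0000
seg 2 [45.4°–84.2°] uniform, h=14: full span → s += 14 → s = 35.0000
seg 3 [84.2°–104.8°] dwell: s stays 35.0000
seg 4 [104.8°–173.8°] simple-harmonic, h=-30: full span → s += -30 → s = 5.0000
seg 5 [173.8°–202.6°] dwell: s stays 5.0000
seg 6 [202.6°–360°] uniform, h=22: θ=357.9° here. β=155.3, B=157.4. 22·155.3/157.4 = 21.7065 → s = 26.7065
radial distance = base radius + s = 15 + 26.7065 = 41.7065

41.7065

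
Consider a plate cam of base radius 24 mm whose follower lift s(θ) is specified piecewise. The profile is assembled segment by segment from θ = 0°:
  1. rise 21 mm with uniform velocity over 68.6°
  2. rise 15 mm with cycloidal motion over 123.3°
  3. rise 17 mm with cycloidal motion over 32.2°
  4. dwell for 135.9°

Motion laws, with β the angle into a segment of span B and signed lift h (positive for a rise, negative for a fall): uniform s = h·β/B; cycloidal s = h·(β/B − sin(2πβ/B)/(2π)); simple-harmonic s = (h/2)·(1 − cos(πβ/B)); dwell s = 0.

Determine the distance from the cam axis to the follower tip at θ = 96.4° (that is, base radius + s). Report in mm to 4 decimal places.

seg 1 [0°–68.6°] uniform, h=21: full span → s += 21 → s = 21.0000
seg 2 [68.6°–191.9°] cycloidal, h=15: θ=96.4° here. β=27.8, B=123.3. 15·(0.2255 − sin(2π·0.2255)/(2π)) = 1.0230 → s = 22.0230
radial distance = base radius + s = 24 + 22.0230 = 46.0230

46.0230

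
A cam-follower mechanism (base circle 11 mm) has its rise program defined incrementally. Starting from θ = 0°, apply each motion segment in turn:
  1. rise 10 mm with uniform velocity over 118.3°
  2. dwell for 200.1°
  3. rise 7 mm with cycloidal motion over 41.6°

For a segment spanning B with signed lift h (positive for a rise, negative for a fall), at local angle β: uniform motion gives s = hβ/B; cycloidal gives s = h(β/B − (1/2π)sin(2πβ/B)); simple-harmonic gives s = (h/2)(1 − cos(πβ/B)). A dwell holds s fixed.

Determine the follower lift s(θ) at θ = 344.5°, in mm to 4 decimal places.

seg 1 [0°–118.3°] uniform, h=10: full span → s += 10 → s = 10.0000
seg 2 [118.3°–318.4°] dwell: s stays 10.0000
seg 3 [318.4°–360°] cycloidal, h=7: θ=344.5° here. β=26.1, B=41.6. 7·(0.6274 − sin(2π·0.6274)/(2π)) = 5.1914 → s = 15.1914

15.1914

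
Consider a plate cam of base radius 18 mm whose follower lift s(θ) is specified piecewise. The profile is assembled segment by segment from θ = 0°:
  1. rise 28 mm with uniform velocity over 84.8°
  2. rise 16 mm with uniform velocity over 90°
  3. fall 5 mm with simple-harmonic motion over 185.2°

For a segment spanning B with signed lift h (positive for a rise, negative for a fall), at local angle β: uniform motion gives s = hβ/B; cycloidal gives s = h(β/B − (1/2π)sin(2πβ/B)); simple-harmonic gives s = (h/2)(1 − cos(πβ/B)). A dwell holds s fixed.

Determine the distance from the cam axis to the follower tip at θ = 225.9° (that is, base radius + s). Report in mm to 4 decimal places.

seg 1 [0°–84.8°] uniform, h=28: full span → s += 28 → s = 28.0000
seg 2 [84.8°–174.8°] uniform, h=16: full span → s += 16 → s = 44.0000
seg 3 [174.8°–360°] simple-harmonic, h=-5: θ=225.9° here. β=51.1, B=185.2. -5/2·(1 − cos(π·0.2759)) = -0.8819 → s = 43.1181
radial distance = base radius + s = 18 + 43.1181 = 61.1181

61.1181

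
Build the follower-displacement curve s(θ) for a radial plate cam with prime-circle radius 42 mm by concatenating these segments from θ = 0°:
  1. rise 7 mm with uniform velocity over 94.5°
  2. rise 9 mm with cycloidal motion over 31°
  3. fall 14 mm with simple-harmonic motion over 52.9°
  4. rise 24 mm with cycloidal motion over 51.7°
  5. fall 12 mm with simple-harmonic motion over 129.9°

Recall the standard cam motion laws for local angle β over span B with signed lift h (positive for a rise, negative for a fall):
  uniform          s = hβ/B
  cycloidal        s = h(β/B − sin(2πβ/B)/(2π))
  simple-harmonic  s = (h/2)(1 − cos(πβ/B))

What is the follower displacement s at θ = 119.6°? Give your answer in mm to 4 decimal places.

seg 1 [0°–94.5°] uniform, h=7: full span → s += 7 → s = 7.0000
seg 2 [94.5°–125.5°] cycloidal, h=9: θ=119.6° here. β=25.1, B=31. 9·(0.8097 − sin(2π·0.8097)/(2π)) = 8.6200 → s = 15.6200

15.6200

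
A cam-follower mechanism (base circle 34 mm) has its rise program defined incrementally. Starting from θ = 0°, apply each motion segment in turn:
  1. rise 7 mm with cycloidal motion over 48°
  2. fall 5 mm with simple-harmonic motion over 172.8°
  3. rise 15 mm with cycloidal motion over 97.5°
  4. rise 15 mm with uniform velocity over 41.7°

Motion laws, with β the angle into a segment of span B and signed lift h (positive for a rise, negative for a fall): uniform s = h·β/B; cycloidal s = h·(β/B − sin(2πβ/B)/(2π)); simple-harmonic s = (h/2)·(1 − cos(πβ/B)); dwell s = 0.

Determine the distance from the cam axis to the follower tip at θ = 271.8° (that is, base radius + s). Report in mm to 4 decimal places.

seg 1 [0°–48°] cycloidal, h=7: full span → s += 7 → s = 7.0000
seg 2 [48°–220.8°] simple-harmonic, h=-5: full span → s += -5 → s = 2.0000
seg 3 [220.8°–318.3°] cycloidal, h=15: θ=271.8° here. β=51, B=97.5. 15·(0.5231 − sin(2π·0.5231)/(2π)) = 8.1911 → s = 10.1911
radial distance = base radius + s = 34 + 10.1911 = 44.1911

44.1911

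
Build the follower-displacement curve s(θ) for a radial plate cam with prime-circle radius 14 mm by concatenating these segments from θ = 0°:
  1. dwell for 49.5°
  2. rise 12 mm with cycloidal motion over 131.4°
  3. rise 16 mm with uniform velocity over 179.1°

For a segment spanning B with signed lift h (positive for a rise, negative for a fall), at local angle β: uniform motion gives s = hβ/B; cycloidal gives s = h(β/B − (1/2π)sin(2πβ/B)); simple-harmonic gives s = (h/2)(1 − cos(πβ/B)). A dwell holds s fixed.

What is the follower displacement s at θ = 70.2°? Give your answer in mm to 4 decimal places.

seg 1 [0°–49.5°] dwell: s stays 0.0000
seg 2 [49.5°–180.9°] cycloidal, h=12: θ=70.2° here. β=20.7, B=131.4. 12·(0.1575 − sin(2π·0.1575)/(2π)) = 0.2939 → s = 0.2939

0.2939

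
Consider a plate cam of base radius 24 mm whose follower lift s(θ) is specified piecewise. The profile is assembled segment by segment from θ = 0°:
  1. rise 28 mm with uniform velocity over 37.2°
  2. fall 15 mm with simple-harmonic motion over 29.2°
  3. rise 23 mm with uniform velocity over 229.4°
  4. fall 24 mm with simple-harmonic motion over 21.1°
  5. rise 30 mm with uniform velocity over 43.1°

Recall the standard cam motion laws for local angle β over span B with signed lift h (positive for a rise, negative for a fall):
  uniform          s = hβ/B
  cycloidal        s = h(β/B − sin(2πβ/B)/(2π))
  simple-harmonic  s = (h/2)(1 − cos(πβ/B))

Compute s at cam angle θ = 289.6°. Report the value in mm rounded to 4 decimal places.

seg 1 [0°–37.2°] uniform, h=28: full span → s += 28 → s = 28.0000
seg 2 [37.2°–66.4°] simple-harmonic, h=-15: full span → s += -15 → s = 13.0000
seg 3 [66.4°–295.8°] uniform, h=23: θ=289.6° here. β=223.2, B=229.4. 23·223.2/229.4 = 22.3784 → s = 35.3784

35.3784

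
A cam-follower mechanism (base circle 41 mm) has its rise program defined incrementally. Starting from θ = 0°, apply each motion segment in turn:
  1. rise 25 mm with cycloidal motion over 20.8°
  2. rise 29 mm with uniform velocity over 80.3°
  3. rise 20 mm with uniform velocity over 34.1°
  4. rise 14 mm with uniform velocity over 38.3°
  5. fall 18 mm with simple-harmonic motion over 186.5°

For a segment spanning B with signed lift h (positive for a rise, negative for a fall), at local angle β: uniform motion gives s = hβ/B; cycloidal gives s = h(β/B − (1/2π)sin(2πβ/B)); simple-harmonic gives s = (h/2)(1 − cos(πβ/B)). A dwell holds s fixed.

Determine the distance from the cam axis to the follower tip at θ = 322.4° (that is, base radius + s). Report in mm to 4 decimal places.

seg 1 [0°–20.8°] cycloidal, h=25: full span → s += 25 → s = 25.0000
seg 2 [20.8°–101.1°] uniform, h=29: full span → s += 29 → s = 54.0000
seg 3 [101.1°–135.2°] uniform, h=20: full span → s += 20 → s = 74.0000
seg 4 [135.2°–173.5°] uniform, h=14: full span → s += 14 → s = 88.0000
seg 5 [173.5°–360°] simple-harmonic, h=-18: θ=322.4° here. β=148.9, B=186.5. -18/2·(1 − cos(π·0.7984)) = -16.2543 → s = 71.7457
radial distance = base radius + s = 41 + 71.7457 = 112.7457

112.7457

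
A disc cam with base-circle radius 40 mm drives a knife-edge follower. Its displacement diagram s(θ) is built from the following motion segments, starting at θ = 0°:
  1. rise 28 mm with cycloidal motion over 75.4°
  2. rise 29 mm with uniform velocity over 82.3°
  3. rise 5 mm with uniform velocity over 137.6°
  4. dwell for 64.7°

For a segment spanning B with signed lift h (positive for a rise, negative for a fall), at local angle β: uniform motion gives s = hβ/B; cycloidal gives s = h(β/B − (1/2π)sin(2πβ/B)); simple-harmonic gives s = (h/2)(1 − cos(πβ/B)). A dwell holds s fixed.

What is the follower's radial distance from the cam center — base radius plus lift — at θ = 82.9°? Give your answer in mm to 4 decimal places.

seg 1 [0°–75.4°] cycloidal, h=28: full span → s += 28 → s = 28.0000
seg 2 [75.4°–157.7°] uniform, h=29: θ=82.9° here. β=7.5, B=82.3. 29·7.5/82.3 = 2.6428 → s = 30.6428
radial distance = base radius + s = 40 + 30.6428 = 70.6428

70.6428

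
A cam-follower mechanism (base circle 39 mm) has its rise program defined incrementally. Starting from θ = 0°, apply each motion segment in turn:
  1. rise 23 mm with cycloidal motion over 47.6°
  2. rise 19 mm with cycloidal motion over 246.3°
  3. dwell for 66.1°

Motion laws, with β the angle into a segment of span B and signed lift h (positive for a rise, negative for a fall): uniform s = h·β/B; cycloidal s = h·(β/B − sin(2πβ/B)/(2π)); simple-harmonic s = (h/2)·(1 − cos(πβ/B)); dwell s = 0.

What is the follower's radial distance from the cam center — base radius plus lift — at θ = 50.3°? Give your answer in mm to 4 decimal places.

seg 1 [0°–47.6°] cycloidal, h=23: full span → s += 23 → s = 23.0000
seg 2 [47.6°–293.9°] cycloidal, h=19: θ=50.3° here. β=2.7, B=246.3. 19·(0.0110 − sin(2π·0.0110)/(2π)) = 0.0002 → s = 23.0002
radial distance = base radius + s = 39 + 23.0002 = 62.0002

62.0002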